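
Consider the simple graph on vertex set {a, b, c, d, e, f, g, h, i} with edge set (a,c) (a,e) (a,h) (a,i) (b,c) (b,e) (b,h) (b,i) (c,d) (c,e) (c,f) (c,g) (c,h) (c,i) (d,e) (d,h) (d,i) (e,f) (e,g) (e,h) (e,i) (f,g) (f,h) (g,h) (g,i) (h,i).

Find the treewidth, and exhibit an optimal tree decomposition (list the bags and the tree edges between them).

The largest bag has 5 vertices, giving width 4; this decomposition certifies tw(G) ≤ 4. Conversely, {c, e, f, g, h} is a clique of size 5, and the vertices of any clique must share a bag in every tree decomposition; so some bag has ≥ 5 vertices and tw(G) ≥ 4. The upper and lower bounds meet at 4, so that is the treewidth.

Treewidth 4.
One such decomposition:
Bags: B1 = {c, e, g, h, i}  B2 = {a, c, e, h, i}  B3 = {b, c, e, h, i}  B4 = {c, d, e, h, i}  B5 = {c, e, f, g, h}
Tree: B1–B2, B1–B3, B1–B4, B1–B5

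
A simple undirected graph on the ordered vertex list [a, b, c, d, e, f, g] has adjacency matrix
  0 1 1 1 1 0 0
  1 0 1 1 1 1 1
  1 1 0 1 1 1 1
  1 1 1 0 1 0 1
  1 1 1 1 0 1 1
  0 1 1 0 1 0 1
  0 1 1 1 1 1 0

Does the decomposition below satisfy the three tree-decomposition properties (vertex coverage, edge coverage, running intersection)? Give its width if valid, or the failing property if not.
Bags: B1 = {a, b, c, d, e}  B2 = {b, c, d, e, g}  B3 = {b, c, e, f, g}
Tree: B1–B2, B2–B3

Yes; width 4.

Vertex coverage: the bags together contain {a, b, c, d, e, f, g}, the full vertex set. Edge coverage: each edge of G has both endpoints in at least one bag. Running intersection: for every vertex, the bags containing it form a connected subtree. All three properties hold, so this is a valid tree decomposition of width max|bag| − 1 = 4, and hence tw(G) ≤ 4.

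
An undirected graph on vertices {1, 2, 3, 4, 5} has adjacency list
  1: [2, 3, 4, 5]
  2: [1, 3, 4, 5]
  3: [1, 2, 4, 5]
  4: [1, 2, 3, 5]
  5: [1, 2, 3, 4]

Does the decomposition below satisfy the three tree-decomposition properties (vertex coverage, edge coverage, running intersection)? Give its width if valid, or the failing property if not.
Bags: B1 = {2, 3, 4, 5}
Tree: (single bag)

No — vertex 1 appears in no bag.

A tree decomposition must satisfy three properties: every vertex lies in some bag; for every edge, both endpoints lie together in some bag; and for every vertex, the bags containing it form a connected subtree. Here vertex 1 appears in no bag, so the decomposition is invalid.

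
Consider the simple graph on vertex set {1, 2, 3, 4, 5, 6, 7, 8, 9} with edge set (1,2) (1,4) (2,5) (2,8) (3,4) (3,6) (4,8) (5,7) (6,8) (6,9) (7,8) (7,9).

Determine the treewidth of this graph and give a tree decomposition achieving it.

Each bag holds 4 vertices, so the decomposition has width 3, which upper-bounds the treewidth. For the lower bound: the 4 vertex sets {1,3,4}, {2}, {8}, {5,6,7,9} are disjoint, each induces a connected subgraph, and every pair is joined by at least one edge of G. Contracting each set to a single vertex therefore yields K_{4} as a minor, and since treewidth is minor-monotone, tw(G) ≥ tw(K_{4}) = 3. The upper and lower bounds meet at 3, so that is the treewidth.

Treewidth 3.
One optimal decomposition is:
Bags: B1 = {1, 2, 3, 4}  B2 = {2, 3, 4, 8}  B3 = {2, 3, 6, 8}  B4 = {2, 5, 6, 8}  B5 = {5, 6, 7, 8}  B6 = {5, 6, 7, 9}
Tree: B1–B2, B2–B3, B3–B4, B4–B5, B5–B6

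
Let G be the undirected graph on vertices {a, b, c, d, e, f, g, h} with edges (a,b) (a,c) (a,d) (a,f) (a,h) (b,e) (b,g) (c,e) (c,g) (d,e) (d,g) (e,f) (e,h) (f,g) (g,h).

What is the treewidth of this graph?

3

A width-3 tree decomposition is:
Bags: B1 = {a, b, e, g}  B2 = {a, e, f, g}  B3 = {a, e, g, h}  B4 = {a, c, e, g}  B5 = {a, d, e, g}
Tree: B1–B2, B2–B3, B3–B4, B4–B5
Every bag has size at most 4, so the width is 4 − 1 = 3 and tw(G) ≤ 3. For the lower bound: the 4 vertex sets {b,g}, {e,f}, {a}, {h} are disjoint, each induces a connected subgraph, and every pair is joined by at least one edge of G. Contracting each set to a single vertex therefore yields K_{4} as a minor, and since treewidth is minor-monotone, tw(G) ≥ tw(K_{4}) = 3. The upper and lower bounds meet at 3, so that is the treewidth.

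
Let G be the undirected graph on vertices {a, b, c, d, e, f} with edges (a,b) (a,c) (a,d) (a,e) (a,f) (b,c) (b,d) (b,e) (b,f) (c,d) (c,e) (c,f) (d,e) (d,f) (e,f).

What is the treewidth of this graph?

5

A width-5 tree decomposition is:
Bags: B1 = {a, b, c, d, e, f}
Tree: (single bag)
A single bag containing all 6 vertices is trivially a valid decomposition of width 5. For the lower bound, the 6 vertices {a, b, c, d, e, f} are pairwise adjacent, and any tree decomposition puts a clique entirely inside one bag — forcing width ≥ 5. The upper and lower bounds meet at 5, so that is the treewidth.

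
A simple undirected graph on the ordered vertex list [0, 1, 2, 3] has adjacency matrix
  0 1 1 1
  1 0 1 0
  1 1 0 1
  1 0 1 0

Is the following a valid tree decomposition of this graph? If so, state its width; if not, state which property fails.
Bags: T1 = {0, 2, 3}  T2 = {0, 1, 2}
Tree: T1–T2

Vertex coverage: the bags together contain {0, 1, 2, 3}, the full vertex set. Edge coverage: each edge of G has both endpoints in at least one bag. Running intersection: for every vertex, the bags containing it form a connected subtree. All three properties hold, so this is a valid tree decomposition of width max|bag| − 1 = 2, and hence tw(G) ≤ 2.

Yes; width 2.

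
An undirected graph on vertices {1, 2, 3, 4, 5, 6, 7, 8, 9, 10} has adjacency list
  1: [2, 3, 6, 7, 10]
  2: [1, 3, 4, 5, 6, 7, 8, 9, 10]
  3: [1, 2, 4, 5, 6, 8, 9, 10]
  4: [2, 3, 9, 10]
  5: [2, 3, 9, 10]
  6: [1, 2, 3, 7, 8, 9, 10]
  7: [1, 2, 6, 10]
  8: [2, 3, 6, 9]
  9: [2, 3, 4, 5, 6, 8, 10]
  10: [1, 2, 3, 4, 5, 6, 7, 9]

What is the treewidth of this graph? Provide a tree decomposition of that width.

Treewidth 4.
One such decomposition:
Bags: B1 = {2, 3, 4, 9, 10}  B2 = {2, 3, 6, 9, 10}  B3 = {2, 3, 6, 8, 9}  B4 = {1, 2, 3, 6, 10}  B5 = {2, 3, 5, 9, 10}  B6 = {1, 2, 6, 7, 10}
Tree: B1–B2, B2–B3, B2–B4, B1–B5, B4–B6

The largest bag has 5 vertices, giving width 4; this decomposition certifies tw(G) ≤ 4. On the other hand G contains the 5-clique {1, 2, 3, 6, 10}. A clique must lie in a single bag of any decomposition, so no decomposition can have width below 4. Hence tw(G) = 4 exactly.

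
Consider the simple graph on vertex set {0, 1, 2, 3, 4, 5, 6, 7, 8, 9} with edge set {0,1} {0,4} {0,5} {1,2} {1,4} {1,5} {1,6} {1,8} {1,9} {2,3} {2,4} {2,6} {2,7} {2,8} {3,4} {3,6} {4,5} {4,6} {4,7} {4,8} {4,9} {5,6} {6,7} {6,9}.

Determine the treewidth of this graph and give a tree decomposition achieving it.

Treewidth 3.
One such decomposition:
Bags: B1 = {1, 4, 6, 9}  B2 = {1, 2, 4, 6}  B3 = {2, 3, 4, 6}  B4 = {2, 4, 6, 7}  B5 = {1, 4, 5, 6}  B6 = {0, 1, 4, 5}  B7 = {1, 2, 4, 8}
Tree: B1–B2, B2–B3, B2–B4, B2–B5, B5–B6, B2–B7

The largest bag has 4 vertices, giving width 3; this decomposition certifies tw(G) ≤ 3. On the other hand G contains the 4-clique {0, 1, 4, 5}. A clique must lie in a single bag of any decomposition, so no decomposition can have width below 3. Hence tw(G) = 3 exactly.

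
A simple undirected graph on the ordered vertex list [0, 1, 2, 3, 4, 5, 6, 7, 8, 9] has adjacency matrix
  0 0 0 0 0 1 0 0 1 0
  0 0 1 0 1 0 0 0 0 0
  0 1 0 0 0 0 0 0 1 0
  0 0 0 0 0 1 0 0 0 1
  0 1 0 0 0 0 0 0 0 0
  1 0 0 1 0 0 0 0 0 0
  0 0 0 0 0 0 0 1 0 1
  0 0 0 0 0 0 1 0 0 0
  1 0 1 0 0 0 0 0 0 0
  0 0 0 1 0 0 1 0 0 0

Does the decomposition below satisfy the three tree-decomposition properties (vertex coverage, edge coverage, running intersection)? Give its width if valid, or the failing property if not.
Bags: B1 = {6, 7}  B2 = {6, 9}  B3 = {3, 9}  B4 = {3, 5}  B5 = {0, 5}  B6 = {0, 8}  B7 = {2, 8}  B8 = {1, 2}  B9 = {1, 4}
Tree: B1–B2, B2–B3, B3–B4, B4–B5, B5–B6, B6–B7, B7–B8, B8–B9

Checking the three conditions: (i) the bags cover all of {0, 1, 2, 3, 4, 5, 6, 7, 8, 9}; (ii) for each edge, some bag contains both endpoints; (iii) the bags containing any fixed vertex form a subtree. All hold, so the decomposition is valid with width 2 − 1 = 1.

Yes; width 1.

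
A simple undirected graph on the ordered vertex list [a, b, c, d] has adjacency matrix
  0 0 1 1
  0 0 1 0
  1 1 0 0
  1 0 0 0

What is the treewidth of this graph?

1

A width-1 tree decomposition is:
Bags: B1 = {a, c}  B2 = {a, d}  B3 = {b, c}
Tree: B1–B2, B1–B3
Each bag holds 2 vertices, so the decomposition has width 1, which upper-bounds the treewidth. Since G has at least one edge (e.g. c–a), it is not an edgeless graph, so tw(G) ≥ 1. Therefore the treewidth is 1.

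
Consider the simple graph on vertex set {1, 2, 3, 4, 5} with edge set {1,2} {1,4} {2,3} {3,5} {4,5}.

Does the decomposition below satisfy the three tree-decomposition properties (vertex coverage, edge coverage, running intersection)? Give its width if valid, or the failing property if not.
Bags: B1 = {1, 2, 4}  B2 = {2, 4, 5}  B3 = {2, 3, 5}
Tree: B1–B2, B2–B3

Yes; width 2.

Vertex coverage: the bags together contain {1, 2, 3, 4, 5}, the full vertex set. Edge coverage: each edge of G has both endpoints in at least one bag. Running intersection: for every vertex, the bags containing it form a connected subtree. All three properties hold, so this is a valid tree decomposition of width max|bag| − 1 = 2, and hence tw(G) ≤ 2.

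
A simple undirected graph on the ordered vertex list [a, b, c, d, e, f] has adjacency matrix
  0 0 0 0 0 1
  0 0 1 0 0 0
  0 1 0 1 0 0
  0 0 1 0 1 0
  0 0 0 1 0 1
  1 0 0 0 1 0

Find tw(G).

A width-1 tree decomposition is:
Bags: B1 = {a, f}  B2 = {e, f}  B3 = {d, e}  B4 = {c, d}  B5 = {b, c}
Tree: B1–B2, B2–B3, B3–B4, B4–B5
Each bag holds 2 vertices, so the decomposition has width 1, which upper-bounds the treewidth. Any graph with an edge has treewidth ≥ 1, and G has the edge a–f. Hence tw(G) = 1 exactly.

1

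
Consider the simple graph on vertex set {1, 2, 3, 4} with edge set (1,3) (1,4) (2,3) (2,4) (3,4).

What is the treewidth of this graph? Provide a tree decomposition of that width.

Each bag holds 3 vertices, so the decomposition has width 2, which upper-bounds the treewidth. Conversely, {1, 3, 4} is a clique of size 3, and the vertices of any clique must share a bag in every tree decomposition; so some bag has ≥ 3 vertices and tw(G) ≥ 2. Combining the bounds, tw(G) = 2.

Treewidth 2.
Bags: B1 = {2, 3, 4}  B2 = {1, 3, 4}
Tree: B1–B2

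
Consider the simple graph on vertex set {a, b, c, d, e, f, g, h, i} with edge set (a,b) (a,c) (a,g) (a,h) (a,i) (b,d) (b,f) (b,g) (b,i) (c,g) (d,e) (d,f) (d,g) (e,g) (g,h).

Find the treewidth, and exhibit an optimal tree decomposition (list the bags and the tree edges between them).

Treewidth 2.
One such decomposition:
Bags: B1 = {a, b, g}  B2 = {b, d, g}  B3 = {d, e, g}  B4 = {a, g, h}  B5 = {b, d, f}  B6 = {a, c, g}  B7 = {a, b, i}
Tree: B1–B2, B2–B3, B1–B4, B2–B5, B1–B6, B1–B7

Every bag has size at most 3, so the width is 3 − 1 = 2 and tw(G) ≤ 2. Conversely, {d, e, g} is a clique of size 3, and the vertices of any clique must share a bag in every tree decomposition; so some bag has ≥ 3 vertices and tw(G) ≥ 2. The upper and lower bounds meet at 2, so that is the treewidth.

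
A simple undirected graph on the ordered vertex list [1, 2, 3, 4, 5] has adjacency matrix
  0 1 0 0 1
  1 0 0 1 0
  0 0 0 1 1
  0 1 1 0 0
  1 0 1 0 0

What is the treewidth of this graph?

2

A width-2 tree decomposition is:
Bags: B1 = {3, 4, 5}  B2 = {1, 4, 5}  B3 = {1, 2, 4}
Tree: B1–B2, B2–B3
Each bag holds 3 vertices, so the decomposition has width 2, which upper-bounds the treewidth. For the lower bound, G contains the cycle 4–3–5–1–2–4, so G is not a forest; only forests have treewidth ≤ 1, hence tw(G) ≥ 2. Therefore the treewidth is 2.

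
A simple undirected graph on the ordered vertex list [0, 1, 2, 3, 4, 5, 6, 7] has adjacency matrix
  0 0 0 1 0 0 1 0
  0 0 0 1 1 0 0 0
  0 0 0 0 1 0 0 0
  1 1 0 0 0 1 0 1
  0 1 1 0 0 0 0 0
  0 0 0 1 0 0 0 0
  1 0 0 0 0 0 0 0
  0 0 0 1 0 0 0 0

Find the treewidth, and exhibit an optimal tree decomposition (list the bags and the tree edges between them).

Each bag holds 2 vertices, so the decomposition has width 1, which upper-bounds the treewidth. G has an edge, so its treewidth is at least 1. The upper and lower bounds meet at 1, so that is the treewidth.

Treewidth 1.
One optimal decomposition is:
Bags: B1 = {1, 3}  B2 = {1, 4}  B3 = {2, 4}  B4 = {3, 5}  B5 = {0, 3}  B6 = {3, 7}  B7 = {0, 6}
Tree: B1–B2, B2–B3, B1–B4, B4–B5, B1–B6, B5–B7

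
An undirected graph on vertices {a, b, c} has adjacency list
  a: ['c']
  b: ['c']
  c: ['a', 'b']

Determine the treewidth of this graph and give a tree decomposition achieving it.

Every bag has size at most 2, so the width is 2 − 1 = 1 and tw(G) ≤ 1. Since G has at least one edge (e.g. a–c), it is not an edgeless graph, so tw(G) ≥ 1. Combining the bounds, tw(G) = 1.

Treewidth 1.
One optimal decomposition is:
Bags: B1 = {a, c}  B2 = {b, c}
Tree: B1–B2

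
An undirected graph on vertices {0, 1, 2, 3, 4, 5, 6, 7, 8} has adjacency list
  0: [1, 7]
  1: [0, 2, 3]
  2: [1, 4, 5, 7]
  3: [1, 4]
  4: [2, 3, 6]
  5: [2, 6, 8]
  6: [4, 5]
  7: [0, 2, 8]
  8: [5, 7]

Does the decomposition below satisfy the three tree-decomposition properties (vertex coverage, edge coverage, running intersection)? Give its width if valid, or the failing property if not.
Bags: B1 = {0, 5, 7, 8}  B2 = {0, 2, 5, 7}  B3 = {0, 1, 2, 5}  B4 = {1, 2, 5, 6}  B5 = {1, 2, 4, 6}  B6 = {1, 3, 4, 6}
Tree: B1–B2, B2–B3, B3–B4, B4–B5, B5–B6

Yes; width 3.

Checking the three conditions: (i) the bags cover all of {0, 1, 2, 3, 4, 5, 6, 7, 8}; (ii) for each edge, some bag contains both endpoints; (iii) the bags containing any fixed vertex form a subtree. All hold, so the decomposition is valid with width 4 − 1 = 3.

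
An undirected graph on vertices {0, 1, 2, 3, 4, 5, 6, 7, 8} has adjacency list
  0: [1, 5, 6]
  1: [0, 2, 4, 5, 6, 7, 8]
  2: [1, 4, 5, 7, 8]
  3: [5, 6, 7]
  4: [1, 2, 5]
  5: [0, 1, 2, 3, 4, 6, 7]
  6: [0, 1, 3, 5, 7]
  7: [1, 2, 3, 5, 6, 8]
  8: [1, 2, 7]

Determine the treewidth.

3

A width-3 tree decomposition is:
Bags: B1 = {1, 5, 6, 7}  B2 = {1, 2, 5, 7}  B3 = {3, 5, 6, 7}  B4 = {0, 1, 5, 6}  B5 = {1, 2, 4, 5}  B6 = {1, 2, 7, 8}
Tree: B1–B2, B1–B3, B1–B4, B2–B5, B2–B6
The largest bag has 4 vertices, giving width 3; this decomposition certifies tw(G) ≤ 3. On the other hand G contains the 4-clique {1, 2, 7, 8}. A clique must lie in a single bag of any decomposition, so no decomposition can have width below 3. Hence tw(G) = 3 exactly.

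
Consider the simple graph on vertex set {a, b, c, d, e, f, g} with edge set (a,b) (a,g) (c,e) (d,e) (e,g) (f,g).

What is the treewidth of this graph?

A width-1 tree decomposition is:
Bags: B1 = {e, g}  B2 = {d, e}  B3 = {a, g}  B4 = {c, e}  B5 = {a, b}  B6 = {f, g}
Tree: B1–B2, B1–B3, B2–B4, B3–B5, B1–B6
Each bag holds 2 vertices, so the decomposition has width 1, which upper-bounds the treewidth. Since G has at least one edge (e.g. g–e), it is not an edgeless graph, so tw(G) ≥ 1. Combining the bounds, tw(G) = 1.

1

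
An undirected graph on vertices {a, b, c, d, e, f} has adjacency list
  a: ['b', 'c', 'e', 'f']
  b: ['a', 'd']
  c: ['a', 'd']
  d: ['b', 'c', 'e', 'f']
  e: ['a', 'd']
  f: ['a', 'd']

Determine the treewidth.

2

A width-2 tree decomposition is:
Bags: B1 = {a, d, f}  B2 = {a, b, d}  B3 = {a, c, d}  B4 = {a, d, e}
Tree: B1–B2, B2–B3, B3–B4
Every bag has size at most 3, so the width is 3 − 1 = 2 and tw(G) ≤ 2. The edges f–a–b–d–f form a cycle, so G is not a tree and its treewidth is at least 2. Combining the bounds, tw(G) = 2.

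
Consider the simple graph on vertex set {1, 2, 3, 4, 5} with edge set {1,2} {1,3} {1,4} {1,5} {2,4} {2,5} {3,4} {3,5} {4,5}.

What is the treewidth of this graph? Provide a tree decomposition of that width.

Treewidth 3.
One optimal decomposition is:
Bags: B1 = {1, 3, 4, 5}  B2 = {1, 2, 4, 5}
Tree: B1–B2

Each bag holds 4 vertices, so the decomposition has width 3, which upper-bounds the treewidth. On the other hand G contains the 4-clique {1, 2, 4, 5}. A clique must lie in a single bag of any decomposition, so no decomposition can have width below 3. Hence tw(G) = 3 exactly.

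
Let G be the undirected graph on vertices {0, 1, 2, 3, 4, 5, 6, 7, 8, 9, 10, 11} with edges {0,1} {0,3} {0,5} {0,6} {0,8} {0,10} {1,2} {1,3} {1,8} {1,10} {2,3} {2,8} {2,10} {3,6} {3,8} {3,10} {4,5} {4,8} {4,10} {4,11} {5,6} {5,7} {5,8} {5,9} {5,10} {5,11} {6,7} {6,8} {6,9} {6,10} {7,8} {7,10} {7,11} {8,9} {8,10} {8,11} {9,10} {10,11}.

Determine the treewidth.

4

A width-4 tree decomposition is:
Bags: B1 = {0, 5, 6, 8, 10}  B2 = {0, 3, 6, 8, 10}  B3 = {0, 1, 3, 8, 10}  B4 = {5, 6, 7, 8, 10}  B5 = {5, 7, 8, 10, 11}  B6 = {5, 6, 8, 9, 10}  B7 = {1, 2, 3, 8, 10}  B8 = {4, 5, 8, 10, 11}
Tree: B1–B2, B2–B3, B1–B4, B4–B5, B1–B6, B3–B7, B5–B8
The largest bag has 5 vertices, giving width 4; this decomposition certifies tw(G) ≤ 4. Conversely, {0, 1, 3, 8, 10} is a clique of size 5, and the vertices of any clique must share a bag in every tree decomposition; so some bag has ≥ 5 vertices and tw(G) ≥ 4. Combining the bounds, tw(G) = 4.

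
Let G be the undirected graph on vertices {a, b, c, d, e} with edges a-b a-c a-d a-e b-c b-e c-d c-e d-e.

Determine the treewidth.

A width-3 tree decomposition is:
Bags: B1 = {a, c, d, e}  B2 = {a, b, c, e}
Tree: B1–B2
Each bag holds 4 vertices, so the decomposition has width 3, which upper-bounds the treewidth. On the other hand G contains the 4-clique {a, c, d, e}. A clique must lie in a single bag of any decomposition, so no decomposition can have width below 3. Combining the bounds, tw(G) = 3.

3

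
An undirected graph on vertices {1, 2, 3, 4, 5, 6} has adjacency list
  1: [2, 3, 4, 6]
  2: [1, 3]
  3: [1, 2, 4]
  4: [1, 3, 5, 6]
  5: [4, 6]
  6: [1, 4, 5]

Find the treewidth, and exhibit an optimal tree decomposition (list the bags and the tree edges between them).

Each bag holds 3 vertices, so the decomposition has width 2, which upper-bounds the treewidth. Conversely, {1, 2, 3} is a clique of size 3, and the vertices of any clique must share a bag in every tree decomposition; so some bag has ≥ 3 vertices and tw(G) ≥ 2. Hence tw(G) = 2 exactly.

Treewidth 2.
One optimal decomposition is:
Bags: B1 = {1, 3, 4}  B2 = {1, 4, 6}  B3 = {1, 2, 3}  B4 = {4, 5, 6}
Tree: B1–B2, B1–B3, B2–B4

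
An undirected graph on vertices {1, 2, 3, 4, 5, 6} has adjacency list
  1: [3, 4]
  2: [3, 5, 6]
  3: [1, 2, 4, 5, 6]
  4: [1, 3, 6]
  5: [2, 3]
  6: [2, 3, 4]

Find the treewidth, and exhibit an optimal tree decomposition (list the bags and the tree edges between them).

Treewidth 2.
Bags: B1 = {3, 4, 6}  B2 = {2, 3, 6}  B3 = {2, 3, 5}  B4 = {1, 3, 4}
Tree: B1–B2, B2–B3, B1–B4

Each bag holds 3 vertices, so the decomposition has width 2, which upper-bounds the treewidth. On the other hand G contains the 3-clique {1, 3, 4}. A clique must lie in a single bag of any decomposition, so no decomposition can have width below 2. Therefore the treewidth is 2.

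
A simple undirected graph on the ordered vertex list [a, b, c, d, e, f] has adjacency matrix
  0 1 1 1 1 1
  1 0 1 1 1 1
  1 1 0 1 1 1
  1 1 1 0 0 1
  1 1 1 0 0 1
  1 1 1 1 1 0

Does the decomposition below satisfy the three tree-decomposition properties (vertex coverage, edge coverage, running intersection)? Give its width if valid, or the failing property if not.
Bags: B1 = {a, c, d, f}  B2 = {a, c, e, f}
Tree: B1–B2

A tree decomposition must satisfy three properties: every vertex lies in some bag; for every edge, both endpoints lie together in some bag; and for every vertex, the bags containing it form a connected subtree. Here vertex b appears in no bag, so the decomposition is invalid.

No — vertex b appears in no bag.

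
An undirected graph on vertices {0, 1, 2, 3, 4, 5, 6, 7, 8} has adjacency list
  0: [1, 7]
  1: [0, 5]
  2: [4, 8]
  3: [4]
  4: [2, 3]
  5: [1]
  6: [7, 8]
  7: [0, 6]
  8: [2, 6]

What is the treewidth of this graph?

1

A width-1 tree decomposition is:
Bags: B1 = {1, 5}  B2 = {0, 1}  B3 = {0, 7}  B4 = {6, 7}  B5 = {6, 8}  B6 = {2, 8}  B7 = {2, 4}  B8 = {3, 4}
Tree: B1–B2, B2–B3, B3–B4, B4–B5, B5–B6, B6–B7, B7–B8
Each bag holds 2 vertices, so the decomposition has width 1, which upper-bounds the treewidth. G has an edge, so its treewidth is at least 1. Hence tw(G) = 1 exactly.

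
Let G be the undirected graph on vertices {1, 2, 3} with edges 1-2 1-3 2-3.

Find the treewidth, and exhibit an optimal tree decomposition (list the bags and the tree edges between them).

A single bag containing all 3 vertices is trivially a valid decomposition of width 2. On the other hand G contains the 3-clique {1, 2, 3}. A clique must lie in a single bag of any decomposition, so no decomposition can have width below 2. Therefore the treewidth is 2.

Treewidth 2.
Bags: B1 = {1, 2, 3}
Tree: (single bag)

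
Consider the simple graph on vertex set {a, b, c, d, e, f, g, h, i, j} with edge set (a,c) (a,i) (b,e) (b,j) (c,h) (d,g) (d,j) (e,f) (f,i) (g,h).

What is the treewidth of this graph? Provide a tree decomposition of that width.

Treewidth 2.
One such decomposition:
Bags: B1 = {e, f, i}  B2 = {a, e, i}  B3 = {a, c, e}  B4 = {c, e, h}  B5 = {e, g, h}  B6 = {d, e, g}  B7 = {d, e, j}  B8 = {b, e, j}
Tree: B1–B2, B2–B3, B3–B4, B4–B5, B5–B6, B6–B7, B7–B8

Every bag has size at most 3, so the width is 3 − 1 = 2 and tw(G) ≤ 2. For the lower bound, G contains the cycle e–f–i–a–c–h–g–d–j–b–e, so G is not a forest; only forests have treewidth ≤ 1, hence tw(G) ≥ 2. Combining the bounds, tw(G) = 2.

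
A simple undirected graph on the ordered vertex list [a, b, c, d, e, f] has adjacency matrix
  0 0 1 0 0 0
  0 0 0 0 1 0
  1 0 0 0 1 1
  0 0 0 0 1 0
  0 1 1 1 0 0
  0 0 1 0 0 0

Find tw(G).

1

A width-1 tree decomposition is:
Bags: B1 = {d, e}  B2 = {b, e}  B3 = {c, e}  B4 = {c, f}  B5 = {a, c}
Tree: B1–B2, B2–B3, B3–B4, B4–B5
Every bag has size at most 2, so the width is 2 − 1 = 1 and tw(G) ≤ 1. Any graph with an edge has treewidth ≥ 1, and G has the edge d–e. Hence tw(G) = 1 exactly.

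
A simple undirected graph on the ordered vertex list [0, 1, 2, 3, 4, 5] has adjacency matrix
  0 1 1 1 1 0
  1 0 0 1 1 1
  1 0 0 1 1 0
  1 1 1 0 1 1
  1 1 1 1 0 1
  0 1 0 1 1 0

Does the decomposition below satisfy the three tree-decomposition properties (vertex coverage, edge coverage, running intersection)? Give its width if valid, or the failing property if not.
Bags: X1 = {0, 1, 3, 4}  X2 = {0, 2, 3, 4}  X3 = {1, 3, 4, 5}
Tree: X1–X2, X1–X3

Every vertex of G appears in some bag (union = {0, 1, 2, 3, 4, 5}); every edge is covered by a bag; and for each vertex v the set of bags containing v is connected in the bag tree. The decomposition is therefore valid. The largest bag has 4 vertices, so the width is 3.

Yes; width 3.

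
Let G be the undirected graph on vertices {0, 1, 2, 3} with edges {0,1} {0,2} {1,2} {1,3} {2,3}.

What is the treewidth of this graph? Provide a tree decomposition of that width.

The largest bag has 3 vertices, giving width 2; this decomposition certifies tw(G) ≤ 2. Conversely, {0, 1, 2} is a clique of size 3, and the vertices of any clique must share a bag in every tree decomposition; so some bag has ≥ 3 vertices and tw(G) ≥ 2. The upper and lower bounds meet at 2, so that is the treewidth.

Treewidth 2.
One optimal decomposition is:
Bags: B1 = {1, 2, 3}  B2 = {0, 1, 2}
Tree: B1–B2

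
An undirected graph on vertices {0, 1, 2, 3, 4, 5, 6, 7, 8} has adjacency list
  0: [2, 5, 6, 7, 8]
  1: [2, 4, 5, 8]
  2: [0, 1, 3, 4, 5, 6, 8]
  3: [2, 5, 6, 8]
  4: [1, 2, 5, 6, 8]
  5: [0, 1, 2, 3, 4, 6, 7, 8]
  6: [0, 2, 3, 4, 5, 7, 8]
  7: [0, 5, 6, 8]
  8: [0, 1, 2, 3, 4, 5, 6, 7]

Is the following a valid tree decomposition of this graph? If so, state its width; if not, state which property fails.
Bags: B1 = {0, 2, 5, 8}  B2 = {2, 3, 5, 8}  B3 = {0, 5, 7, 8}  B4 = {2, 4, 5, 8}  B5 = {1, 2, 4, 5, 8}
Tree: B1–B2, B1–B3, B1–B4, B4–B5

No — vertex 6 appears in no bag.

A tree decomposition must satisfy three properties: every vertex lies in some bag; for every edge, both endpoints lie together in some bag; and for every vertex, the bags containing it form a connected subtree. Here vertex 6 appears in no bag, so the decomposition is invalid.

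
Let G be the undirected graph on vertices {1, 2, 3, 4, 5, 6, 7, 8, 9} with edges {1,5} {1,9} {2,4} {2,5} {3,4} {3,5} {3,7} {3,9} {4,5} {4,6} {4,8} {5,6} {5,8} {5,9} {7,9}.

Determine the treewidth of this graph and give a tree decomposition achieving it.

The largest bag has 3 vertices, giving width 2; this decomposition certifies tw(G) ≤ 2. On the other hand G contains the 3-clique {1, 5, 9}. A clique must lie in a single bag of any decomposition, so no decomposition can have width below 2. Combining the bounds, tw(G) = 2.

Treewidth 2.
One such decomposition:
Bags: B1 = {3, 4, 5}  B2 = {3, 5, 9}  B3 = {2, 4, 5}  B4 = {4, 5, 6}  B5 = {3, 7, 9}  B6 = {4, 5, 8}  B7 = {1, 5, 9}
Tree: B1–B2, B1–B3, B3–B4, B2–B5, B4–B6, B2–B7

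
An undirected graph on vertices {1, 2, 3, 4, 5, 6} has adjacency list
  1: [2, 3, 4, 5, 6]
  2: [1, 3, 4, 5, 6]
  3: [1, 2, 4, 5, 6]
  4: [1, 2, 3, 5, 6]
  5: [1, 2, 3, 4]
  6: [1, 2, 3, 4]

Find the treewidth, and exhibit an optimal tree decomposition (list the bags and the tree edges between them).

Treewidth 4.
One such decomposition:
Bags: B1 = {1, 2, 3, 4, 6}  B2 = {1, 2, 3, 4, 5}
Tree: B1–B2

Each bag holds 5 vertices, so the decomposition has width 4, which upper-bounds the treewidth. Conversely, {1, 2, 3, 4, 5} is a clique of size 5, and the vertices of any clique must share a bag in every tree decomposition; so some bag has ≥ 5 vertices and tw(G) ≥ 4. Combining the bounds, tw(G) = 4.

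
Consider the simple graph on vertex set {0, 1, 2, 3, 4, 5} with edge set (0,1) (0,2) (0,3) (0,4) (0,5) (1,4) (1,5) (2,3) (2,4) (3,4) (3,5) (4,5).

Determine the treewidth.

3

A width-3 tree decomposition is:
Bags: B1 = {0, 3, 4, 5}  B2 = {0, 1, 4, 5}  B3 = {0, 2, 3, 4}
Tree: B1–B2, B1–B3
The largest bag has 4 vertices, giving width 3; this decomposition certifies tw(G) ≤ 3. On the other hand G contains the 4-clique {0, 1, 4, 5}. A clique must lie in a single bag of any decomposition, so no decomposition can have width below 3. Combining the bounds, tw(G) = 3.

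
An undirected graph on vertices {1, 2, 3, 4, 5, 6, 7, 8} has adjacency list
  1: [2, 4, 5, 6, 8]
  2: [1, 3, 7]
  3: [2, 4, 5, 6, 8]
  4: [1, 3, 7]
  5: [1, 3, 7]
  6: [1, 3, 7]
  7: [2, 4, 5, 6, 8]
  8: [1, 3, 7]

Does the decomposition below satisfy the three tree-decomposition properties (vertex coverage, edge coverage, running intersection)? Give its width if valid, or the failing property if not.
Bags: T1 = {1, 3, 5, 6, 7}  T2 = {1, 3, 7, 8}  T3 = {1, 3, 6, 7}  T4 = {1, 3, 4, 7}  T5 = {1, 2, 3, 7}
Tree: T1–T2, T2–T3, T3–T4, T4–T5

No — bags containing vertex 6 are not connected in the tree.

A tree decomposition must satisfy three properties: every vertex lies in some bag; for every edge, both endpoints lie together in some bag; and for every vertex, the bags containing it form a connected subtree. Here bags containing vertex 6 are not connected in the tree, so the decomposition is invalid.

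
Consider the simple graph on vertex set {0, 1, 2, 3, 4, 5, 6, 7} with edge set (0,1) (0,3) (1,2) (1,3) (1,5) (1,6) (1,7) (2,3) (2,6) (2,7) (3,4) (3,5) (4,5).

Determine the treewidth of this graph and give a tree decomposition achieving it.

Every bag has size at most 3, so the width is 3 − 1 = 2 and tw(G) ≤ 2. On the other hand G contains the 3-clique {0, 1, 3}. A clique must lie in a single bag of any decomposition, so no decomposition can have width below 2. Hence tw(G) = 2 exactly.

Treewidth 2.
One such decomposition:
Bags: B1 = {1, 2, 6}  B2 = {1, 2, 3}  B3 = {0, 1, 3}  B4 = {1, 2, 7}  B5 = {1, 3, 5}  B6 = {3, 4, 5}
Tree: B1–B2, B2–B3, B1–B4, B3–B5, B5–B6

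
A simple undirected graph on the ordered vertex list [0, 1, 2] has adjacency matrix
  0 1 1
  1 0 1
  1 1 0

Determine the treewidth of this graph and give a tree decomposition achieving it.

A single bag containing all 3 vertices is trivially a valid decomposition of width 2. On the other hand G contains the 3-clique {0, 1, 2}. A clique must lie in a single bag of any decomposition, so no decomposition can have width below 2. Combining the bounds, tw(G) = 2.

Treewidth 2.
Bags: B1 = {0, 1, 2}
Tree: (single bag)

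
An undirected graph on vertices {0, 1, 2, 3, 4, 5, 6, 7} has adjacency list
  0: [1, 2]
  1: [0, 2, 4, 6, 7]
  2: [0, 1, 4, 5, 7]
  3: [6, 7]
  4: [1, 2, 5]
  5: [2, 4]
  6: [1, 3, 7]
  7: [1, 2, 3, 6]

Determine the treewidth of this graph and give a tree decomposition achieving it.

Every bag has size at most 3, so the width is 3 − 1 = 2 and tw(G) ≤ 2. Conversely, {0, 1, 2} is a clique of size 3, and the vertices of any clique must share a bag in every tree decomposition; so some bag has ≥ 3 vertices and tw(G) ≥ 2. Hence tw(G) = 2 exactly.

Treewidth 2.
One such decomposition:
Bags: B1 = {1, 2, 4}  B2 = {1, 2, 7}  B3 = {1, 6, 7}  B4 = {0, 1, 2}  B5 = {2, 4, 5}  B6 = {3, 6, 7}
Tree: B1–B2, B2–B3, B2–B4, B1–B5, B3–B6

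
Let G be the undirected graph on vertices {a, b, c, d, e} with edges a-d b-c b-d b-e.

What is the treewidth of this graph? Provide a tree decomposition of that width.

Each bag holds 2 vertices, so the decomposition has width 1, which upper-bounds the treewidth. Since G has at least one edge (e.g. d–a), it is not an edgeless graph, so tw(G) ≥ 1. Combining the bounds, tw(G) = 1.

Treewidth 1.
One optimal decomposition is:
Bags: B1 = {a, d}  B2 = {b, d}  B3 = {b, c}  B4 = {b, e}
Tree: B1–B2, B2–B3, B2–B4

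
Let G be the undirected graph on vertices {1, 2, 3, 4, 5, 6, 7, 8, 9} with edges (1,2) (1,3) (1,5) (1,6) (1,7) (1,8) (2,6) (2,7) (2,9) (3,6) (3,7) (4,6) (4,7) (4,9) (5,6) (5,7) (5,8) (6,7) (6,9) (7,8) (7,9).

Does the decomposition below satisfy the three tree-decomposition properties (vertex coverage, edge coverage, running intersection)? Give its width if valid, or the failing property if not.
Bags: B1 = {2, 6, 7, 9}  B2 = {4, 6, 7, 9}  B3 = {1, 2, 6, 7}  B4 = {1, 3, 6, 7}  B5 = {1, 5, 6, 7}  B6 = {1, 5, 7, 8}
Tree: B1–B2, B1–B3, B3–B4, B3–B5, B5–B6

Yes; width 3.

Every vertex of G appears in some bag (union = {1, 2, 3, 4, 5, 6, 7, 8, 9}); every edge is covered by a bag; and for each vertex v the set of bags containing v is connected in the bag tree. The decomposition is therefore valid. The largest bag has 4 vertices, so the width is 3.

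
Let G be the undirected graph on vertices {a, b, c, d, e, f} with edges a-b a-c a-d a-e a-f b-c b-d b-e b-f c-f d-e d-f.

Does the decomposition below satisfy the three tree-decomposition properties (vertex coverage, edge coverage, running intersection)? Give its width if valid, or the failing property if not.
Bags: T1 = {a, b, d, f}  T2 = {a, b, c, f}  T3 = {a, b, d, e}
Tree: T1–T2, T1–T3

Vertex coverage: the bags together contain {a, b, c, d, e, f}, the full vertex set. Edge coverage: each edge of G has both endpoints in at least one bag. Running intersection: for every vertex, the bags containing it form a connected subtree. All three properties hold, so this is a valid tree decomposition of width max|bag| − 1 = 3, and hence tw(G) ≤ 3.

Yes; width 3.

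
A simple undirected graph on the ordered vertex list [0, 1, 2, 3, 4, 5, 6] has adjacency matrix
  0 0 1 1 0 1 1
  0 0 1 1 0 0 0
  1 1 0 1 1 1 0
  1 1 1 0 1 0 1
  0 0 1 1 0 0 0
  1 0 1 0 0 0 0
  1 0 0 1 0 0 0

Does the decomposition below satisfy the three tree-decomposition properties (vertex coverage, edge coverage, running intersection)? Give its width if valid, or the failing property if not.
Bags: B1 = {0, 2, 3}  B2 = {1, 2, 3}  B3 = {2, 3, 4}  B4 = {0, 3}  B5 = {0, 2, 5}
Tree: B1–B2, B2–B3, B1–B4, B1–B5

No — vertex 6 appears in no bag.

A tree decomposition must satisfy three properties: every vertex lies in some bag; for every edge, both endpoints lie together in some bag; and for every vertex, the bags containing it form a connected subtree. Here vertex 6 appears in no bag, so the decomposition is invalid.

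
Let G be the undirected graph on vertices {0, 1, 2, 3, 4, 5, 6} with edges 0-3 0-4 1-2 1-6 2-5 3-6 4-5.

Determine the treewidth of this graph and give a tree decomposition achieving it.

Each bag holds 3 vertices, so the decomposition has width 2, which upper-bounds the treewidth. Since 3–6–1–2–5–4–0–3 is a cycle in G, G is not acyclic. Forests are exactly the graphs of treewidth ≤ 1, so tw(G) ≥ 2. Hence tw(G) = 2 exactly.

Treewidth 2.
One such decomposition:
Bags: B1 = {1, 3, 6}  B2 = {1, 2, 3}  B3 = {2, 3, 5}  B4 = {3, 4, 5}  B5 = {0, 3, 4}
Tree: B1–B2, B2–B3, B3–B4, B4–B5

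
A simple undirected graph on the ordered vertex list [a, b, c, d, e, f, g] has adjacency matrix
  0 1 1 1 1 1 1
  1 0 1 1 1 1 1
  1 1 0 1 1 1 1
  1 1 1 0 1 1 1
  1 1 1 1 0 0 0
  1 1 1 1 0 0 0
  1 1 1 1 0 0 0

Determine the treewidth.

A width-4 tree decomposition is:
Bags: B1 = {a, b, c, d, g}  B2 = {a, b, c, d, f}  B3 = {a, b, c, d, e}
Tree: B1–B2, B1–B3
Every bag has size at most 5, so the width is 5 − 1 = 4 and tw(G) ≤ 4. On the other hand G contains the 5-clique {a, b, c, d, g}. A clique must lie in a single bag of any decomposition, so no decomposition can have width below 4. The upper and lower bounds meet at 4, so that is the treewidth.

4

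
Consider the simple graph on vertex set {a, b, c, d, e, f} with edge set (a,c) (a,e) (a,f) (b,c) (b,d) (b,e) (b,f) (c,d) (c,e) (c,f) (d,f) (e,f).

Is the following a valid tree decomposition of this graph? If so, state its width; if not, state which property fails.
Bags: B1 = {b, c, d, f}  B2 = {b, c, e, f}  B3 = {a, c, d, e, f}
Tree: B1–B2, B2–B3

A tree decomposition must satisfy three properties: every vertex lies in some bag; for every edge, both endpoints lie together in some bag; and for every vertex, the bags containing it form a connected subtree. Here bags containing vertex d are not connected in the tree, so the decomposition is invalid.

No — bags containing vertex d are not connected in the tree.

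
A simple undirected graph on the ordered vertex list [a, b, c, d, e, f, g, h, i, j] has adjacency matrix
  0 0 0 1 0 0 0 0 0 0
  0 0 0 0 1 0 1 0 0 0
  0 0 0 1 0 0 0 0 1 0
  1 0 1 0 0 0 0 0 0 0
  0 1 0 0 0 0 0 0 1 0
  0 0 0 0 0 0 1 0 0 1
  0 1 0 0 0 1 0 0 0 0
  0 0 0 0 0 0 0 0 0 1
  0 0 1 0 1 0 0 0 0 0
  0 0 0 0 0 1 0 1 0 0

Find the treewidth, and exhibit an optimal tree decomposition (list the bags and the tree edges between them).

Treewidth 1.
One optimal decomposition is:
Bags: B1 = {a, d}  B2 = {c, d}  B3 = {c, i}  B4 = {e, i}  B5 = {b, e}  B6 = {b, g}  B7 = {f, g}  B8 = {f, j}  B9 = {h, j}
Tree: B1–B2, B2–B3, B3–B4, B4–B5, B5–B6, B6–B7, B7–B8, B8–B9

Every bag has size at most 2, so the width is 2 − 1 = 1 and tw(G) ≤ 1. Any graph with an edge has treewidth ≥ 1, and G has the edge a–d. The upper and lower bounds meet at 1, so that is the treewidth.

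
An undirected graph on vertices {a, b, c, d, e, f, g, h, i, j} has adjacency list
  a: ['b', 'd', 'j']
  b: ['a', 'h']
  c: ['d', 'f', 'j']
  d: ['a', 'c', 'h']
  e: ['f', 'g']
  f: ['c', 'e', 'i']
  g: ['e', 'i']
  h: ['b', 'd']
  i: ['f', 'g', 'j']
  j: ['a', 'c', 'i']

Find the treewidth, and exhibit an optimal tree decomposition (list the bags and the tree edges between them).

Every bag has size at most 3, so the width is 3 − 1 = 2 and tw(G) ≤ 2. For the lower bound, G contains the cycle h–b–a–d–h, so G is not a forest; only forests have treewidth ≤ 1, hence tw(G) ≥ 2. Combining the bounds, tw(G) = 2.

Treewidth 2.
One optimal decomposition is:
Bags: B1 = {b, d, h}  B2 = {a, b, d}  B3 = {a, c, d}  B4 = {a, c, j}  B5 = {c, f, j}  B6 = {f, i, j}  B7 = {e, f, i}  B8 = {e, g, i}
Tree: B1–B2, B2–B3, B3–B4, B4–B5, B5–B6, B6–B7, B7–B8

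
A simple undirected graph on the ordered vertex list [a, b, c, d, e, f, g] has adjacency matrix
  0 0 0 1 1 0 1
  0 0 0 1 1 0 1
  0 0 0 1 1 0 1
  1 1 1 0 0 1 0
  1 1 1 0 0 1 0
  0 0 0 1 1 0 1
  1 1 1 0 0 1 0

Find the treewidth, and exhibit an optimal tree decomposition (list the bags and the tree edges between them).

Every bag has size at most 4, so the width is 4 − 1 = 3 and tw(G) ≤ 3. For the lower bound: the 4 vertex sets {a,d}, {e,f}, {g}, {c} are disjoint, each induces a connected subgraph, and every pair is joined by at least one edge of G. Contracting each set to a single vertex therefore yields K_{4} as a minor, and since treewidth is minor-monotone, tw(G) ≥ tw(K_{4}) = 3. The upper and lower bounds meet at 3, so that is the treewidth.

Treewidth 3.
Bags: B1 = {a, d, e, g}  B2 = {d, e, f, g}  B3 = {c, d, e, g}  B4 = {b, d, e, g}
Tree: B1–B2, B2–B3, B3–B4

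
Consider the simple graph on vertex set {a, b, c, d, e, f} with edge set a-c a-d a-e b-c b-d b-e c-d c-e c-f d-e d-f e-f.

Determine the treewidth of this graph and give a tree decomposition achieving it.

Each bag holds 4 vertices, so the decomposition has width 3, which upper-bounds the treewidth. On the other hand G contains the 4-clique {a, c, d, e}. A clique must lie in a single bag of any decomposition, so no decomposition can have width below 3. Combining the bounds, tw(G) = 3.

Treewidth 3.
One optimal decomposition is:
Bags: B1 = {a, c, d, e}  B2 = {b, c, d, e}  B3 = {c, d, e, f}
Tree: B1–B2, B1–B3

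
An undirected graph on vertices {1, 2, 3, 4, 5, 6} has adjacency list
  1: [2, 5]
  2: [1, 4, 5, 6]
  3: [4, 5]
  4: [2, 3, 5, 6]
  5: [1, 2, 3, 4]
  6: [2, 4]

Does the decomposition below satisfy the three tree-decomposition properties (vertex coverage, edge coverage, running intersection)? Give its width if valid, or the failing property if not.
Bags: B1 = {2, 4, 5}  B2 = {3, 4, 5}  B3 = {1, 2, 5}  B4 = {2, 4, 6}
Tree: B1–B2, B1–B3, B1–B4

Yes; width 2.

Vertex coverage: the bags together contain {1, 2, 3, 4, 5, 6}, the full vertex set. Edge coverage: each edge of G has both endpoints in at least one bag. Running intersection: for every vertex, the bags containing it form a connected subtree. All three properties hold, so this is a valid tree decomposition of width max|bag| − 1 = 2, and hence tw(G) ≤ 2.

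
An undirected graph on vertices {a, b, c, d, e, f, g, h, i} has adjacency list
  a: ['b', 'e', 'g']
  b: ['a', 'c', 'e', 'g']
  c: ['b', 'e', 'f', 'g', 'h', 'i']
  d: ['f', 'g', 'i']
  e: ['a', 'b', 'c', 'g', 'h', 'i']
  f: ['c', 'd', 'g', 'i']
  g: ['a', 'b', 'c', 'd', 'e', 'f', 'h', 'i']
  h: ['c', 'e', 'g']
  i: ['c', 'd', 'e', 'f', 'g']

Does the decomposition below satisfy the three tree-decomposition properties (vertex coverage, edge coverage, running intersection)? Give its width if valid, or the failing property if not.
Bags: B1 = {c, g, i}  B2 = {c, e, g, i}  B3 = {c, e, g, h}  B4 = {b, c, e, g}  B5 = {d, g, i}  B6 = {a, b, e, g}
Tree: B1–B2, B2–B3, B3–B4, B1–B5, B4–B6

A tree decomposition must satisfy three properties: every vertex lies in some bag; for every edge, both endpoints lie together in some bag; and for every vertex, the bags containing it form a connected subtree. Here vertex f appears in no bag, so the decomposition is invalid.

No — vertex f appears in no bag.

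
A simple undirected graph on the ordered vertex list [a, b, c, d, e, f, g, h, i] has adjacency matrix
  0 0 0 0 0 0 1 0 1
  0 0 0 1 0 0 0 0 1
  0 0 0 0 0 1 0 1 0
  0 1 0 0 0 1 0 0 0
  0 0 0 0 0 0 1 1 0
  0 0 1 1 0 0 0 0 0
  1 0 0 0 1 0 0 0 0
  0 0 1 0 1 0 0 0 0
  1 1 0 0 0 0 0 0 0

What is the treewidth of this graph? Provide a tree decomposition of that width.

Treewidth 2.
One optimal decomposition is:
Bags: B1 = {c, e, h}  B2 = {c, e, g}  B3 = {a, c, g}  B4 = {a, c, i}  B5 = {b, c, i}  B6 = {b, c, d}  B7 = {c, d, f}
Tree: B1–B2, B2–B3, B3–B4, B4–B5, B5–B6, B6–B7

Each bag holds 3 vertices, so the decomposition has width 2, which upper-bounds the treewidth. Since c–h–e–g–a–i–b–d–f–c is a cycle in G, G is not acyclic. Forests are exactly the graphs of treewidth ≤ 1, so tw(G) ≥ 2. The upper and lower bounds meet at 2, so that is the treewidth.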